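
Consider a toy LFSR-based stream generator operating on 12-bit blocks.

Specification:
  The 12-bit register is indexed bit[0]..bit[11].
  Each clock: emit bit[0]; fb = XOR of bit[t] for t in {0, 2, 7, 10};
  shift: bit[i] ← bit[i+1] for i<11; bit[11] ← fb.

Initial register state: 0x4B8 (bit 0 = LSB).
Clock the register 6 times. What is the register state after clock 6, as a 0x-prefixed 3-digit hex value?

0x192

reg_0 = 0x4B8
clock 1: out=0, reg = 0x25C
clock 2: out=0, reg = 0x92E
clock 3: out=0, reg = 0xC97
clock 4: out=1, reg = 0x64B
clock 5: out=1, reg = 0x325
clock 6: out=1, reg = 0x192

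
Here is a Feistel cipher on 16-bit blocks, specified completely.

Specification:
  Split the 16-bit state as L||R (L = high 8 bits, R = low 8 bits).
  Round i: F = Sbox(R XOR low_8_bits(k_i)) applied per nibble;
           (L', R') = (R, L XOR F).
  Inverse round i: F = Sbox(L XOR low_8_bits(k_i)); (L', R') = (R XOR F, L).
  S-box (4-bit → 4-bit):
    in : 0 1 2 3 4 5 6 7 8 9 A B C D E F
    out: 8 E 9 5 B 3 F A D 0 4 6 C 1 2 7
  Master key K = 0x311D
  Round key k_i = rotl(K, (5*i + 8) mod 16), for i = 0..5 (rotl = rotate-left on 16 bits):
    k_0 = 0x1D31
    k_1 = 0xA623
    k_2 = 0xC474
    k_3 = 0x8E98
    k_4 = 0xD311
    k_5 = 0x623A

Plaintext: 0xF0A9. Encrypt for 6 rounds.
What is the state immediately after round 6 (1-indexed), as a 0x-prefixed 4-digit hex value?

s_0 = plaintext = 0xF0A9
s_1 = Round(s_0, k_0) = 0xA9FD
s_2 = Round(s_1, k_1) = 0xFDBB
s_3 = Round(s_2, k_2) = 0xBB3A
s_4 = Round(s_3, k_3) = 0x3AF2
s_5 = Round(s_4, k_4) = 0xF21F
s_6 = Round(s_5, k_5) = 0x1F61

0x1F61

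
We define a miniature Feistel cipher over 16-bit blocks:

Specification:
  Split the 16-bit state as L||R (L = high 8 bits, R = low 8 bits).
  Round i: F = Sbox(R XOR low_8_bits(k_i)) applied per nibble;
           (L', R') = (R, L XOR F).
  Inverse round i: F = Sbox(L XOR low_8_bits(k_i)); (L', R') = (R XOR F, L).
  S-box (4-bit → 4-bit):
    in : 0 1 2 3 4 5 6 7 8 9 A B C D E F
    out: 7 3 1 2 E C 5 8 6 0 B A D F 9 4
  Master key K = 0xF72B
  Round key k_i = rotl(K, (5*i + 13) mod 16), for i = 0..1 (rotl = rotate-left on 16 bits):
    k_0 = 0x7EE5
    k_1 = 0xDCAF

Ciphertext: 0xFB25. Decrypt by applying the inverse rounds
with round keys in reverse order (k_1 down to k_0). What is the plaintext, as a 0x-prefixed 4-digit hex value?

s_0 = ciphertext = 0xFB25
s_1 = InvRound(s_0, k_1) = 0xEBFB
s_2 = InvRound(s_1, k_0) = 0x82EB

0x82EB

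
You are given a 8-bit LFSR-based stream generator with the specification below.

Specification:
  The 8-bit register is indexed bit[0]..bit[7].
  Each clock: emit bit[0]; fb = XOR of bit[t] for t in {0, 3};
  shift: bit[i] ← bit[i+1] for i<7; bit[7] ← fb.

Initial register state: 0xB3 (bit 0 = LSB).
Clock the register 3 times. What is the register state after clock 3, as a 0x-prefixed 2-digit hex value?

0xB6

reg_0 = 0xB3
clock 1: out=1, reg = 0xD9
clock 2: out=1, reg = 0x6C
clock 3: out=0, reg = 0xB6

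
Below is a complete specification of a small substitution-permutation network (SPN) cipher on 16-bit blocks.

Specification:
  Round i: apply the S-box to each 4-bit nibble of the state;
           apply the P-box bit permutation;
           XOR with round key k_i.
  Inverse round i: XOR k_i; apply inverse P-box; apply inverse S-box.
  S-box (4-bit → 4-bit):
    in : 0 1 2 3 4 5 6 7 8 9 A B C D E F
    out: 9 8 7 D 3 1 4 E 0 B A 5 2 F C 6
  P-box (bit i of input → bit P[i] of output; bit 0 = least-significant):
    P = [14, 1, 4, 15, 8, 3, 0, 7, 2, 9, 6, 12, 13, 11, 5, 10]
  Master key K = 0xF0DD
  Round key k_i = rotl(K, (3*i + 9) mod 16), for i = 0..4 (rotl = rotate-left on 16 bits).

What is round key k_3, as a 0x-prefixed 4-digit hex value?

K = 0xF0DD
k_0 = rotl(K, (3*0+9) mod 16) = rotl(K, 9) = 0xBBE1
k_1 = rotl(K, (3*1+9) mod 16) = rotl(K, 12) = 0xDF0D
k_2 = rotl(K, (3*2+9) mod 16) = rotl(K, 15) = 0xF86E
k_3 = rotl(K, (3*3+9) mod 16) = rotl(K, 2) = 0xC377

0xC377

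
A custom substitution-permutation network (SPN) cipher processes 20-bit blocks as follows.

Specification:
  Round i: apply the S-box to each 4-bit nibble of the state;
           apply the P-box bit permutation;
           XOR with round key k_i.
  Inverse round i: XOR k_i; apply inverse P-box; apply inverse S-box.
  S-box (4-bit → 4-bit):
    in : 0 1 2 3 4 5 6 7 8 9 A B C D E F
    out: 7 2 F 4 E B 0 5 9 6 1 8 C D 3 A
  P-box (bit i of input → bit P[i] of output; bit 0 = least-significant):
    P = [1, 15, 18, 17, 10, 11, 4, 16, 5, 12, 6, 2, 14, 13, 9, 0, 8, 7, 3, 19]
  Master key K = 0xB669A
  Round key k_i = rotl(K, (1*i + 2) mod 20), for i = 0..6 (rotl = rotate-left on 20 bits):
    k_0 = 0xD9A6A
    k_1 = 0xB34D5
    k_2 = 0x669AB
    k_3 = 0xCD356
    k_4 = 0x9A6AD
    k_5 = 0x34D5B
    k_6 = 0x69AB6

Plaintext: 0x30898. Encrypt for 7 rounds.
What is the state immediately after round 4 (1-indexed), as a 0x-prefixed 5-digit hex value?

0x48A16

s_0 = plaintext = 0x30898
s_1 = Round(s_0, k_0) = 0xFF054
s_2 = Round(s_1, k_1) = 0x48834
s_3 = Round(s_2, k_2) = 0x8A916
s_4 = Round(s_3, k_3) = 0x48A16
s_5 = Round(s_4, k_4) = 0x1EE04
s_6 = Round(s_5, k_5) = 0x5B1EB
s_7 = Round(s_6, k_6) = 0xC8737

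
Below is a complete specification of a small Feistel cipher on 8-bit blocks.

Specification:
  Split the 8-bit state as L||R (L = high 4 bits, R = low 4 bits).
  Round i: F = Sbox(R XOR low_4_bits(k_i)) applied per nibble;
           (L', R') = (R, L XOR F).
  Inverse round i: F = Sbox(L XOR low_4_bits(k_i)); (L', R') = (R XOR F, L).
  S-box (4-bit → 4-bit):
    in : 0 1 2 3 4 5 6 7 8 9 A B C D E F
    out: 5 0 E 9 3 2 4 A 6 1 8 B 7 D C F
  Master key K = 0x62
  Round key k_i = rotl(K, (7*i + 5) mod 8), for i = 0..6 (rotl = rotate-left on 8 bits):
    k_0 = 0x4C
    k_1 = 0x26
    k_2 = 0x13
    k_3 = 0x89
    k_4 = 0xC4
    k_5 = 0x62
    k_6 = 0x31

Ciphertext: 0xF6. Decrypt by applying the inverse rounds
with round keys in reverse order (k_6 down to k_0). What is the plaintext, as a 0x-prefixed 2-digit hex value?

s_0 = ciphertext = 0xF6
s_1 = InvRound(s_0, k_6) = 0xAF
s_2 = InvRound(s_1, k_5) = 0x9A
s_3 = InvRound(s_2, k_4) = 0x79
s_4 = InvRound(s_3, k_3) = 0x57
s_5 = InvRound(s_4, k_2) = 0x35
s_6 = InvRound(s_5, k_1) = 0x73
s_7 = InvRound(s_6, k_0) = 0x87

0x87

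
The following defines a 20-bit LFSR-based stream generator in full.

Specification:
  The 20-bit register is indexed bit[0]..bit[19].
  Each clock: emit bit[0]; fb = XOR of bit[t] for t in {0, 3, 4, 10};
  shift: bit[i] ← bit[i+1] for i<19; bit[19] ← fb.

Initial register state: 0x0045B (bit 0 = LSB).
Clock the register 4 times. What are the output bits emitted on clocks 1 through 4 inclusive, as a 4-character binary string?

reg_0 = 0x0045B
clock 1: out=1, reg = 0x0022D
clock 2: out=1, reg = 0x00116
clock 3: out=0, reg = 0x8008B
clock 4: out=1, reg = 0x40045

1101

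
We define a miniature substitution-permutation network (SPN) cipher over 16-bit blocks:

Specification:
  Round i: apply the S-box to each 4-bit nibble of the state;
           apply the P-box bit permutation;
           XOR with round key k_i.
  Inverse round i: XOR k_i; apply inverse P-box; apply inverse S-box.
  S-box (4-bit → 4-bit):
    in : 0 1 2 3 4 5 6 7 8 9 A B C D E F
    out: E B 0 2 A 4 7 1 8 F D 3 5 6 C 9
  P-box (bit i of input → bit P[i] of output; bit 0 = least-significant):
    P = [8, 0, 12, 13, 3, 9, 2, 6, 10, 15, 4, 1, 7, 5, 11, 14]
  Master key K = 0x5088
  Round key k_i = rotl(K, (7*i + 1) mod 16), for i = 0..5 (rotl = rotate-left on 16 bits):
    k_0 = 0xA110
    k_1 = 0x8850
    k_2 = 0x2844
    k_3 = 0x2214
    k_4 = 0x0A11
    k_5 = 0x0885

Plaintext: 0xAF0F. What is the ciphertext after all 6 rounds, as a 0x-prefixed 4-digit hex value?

s_0 = plaintext = 0xAF0F
s_1 = Round(s_0, k_0) = 0xCED6
s_2 = Round(s_1, k_1) = 0x93C7
s_3 = Round(s_2, k_2) = 0xE1E8
s_4 = Round(s_3, k_3) = 0xCE52
s_5 = Round(s_4, k_4) = 0x0287
s_6 = Round(s_5, k_5) = 0x41E5

0x41E5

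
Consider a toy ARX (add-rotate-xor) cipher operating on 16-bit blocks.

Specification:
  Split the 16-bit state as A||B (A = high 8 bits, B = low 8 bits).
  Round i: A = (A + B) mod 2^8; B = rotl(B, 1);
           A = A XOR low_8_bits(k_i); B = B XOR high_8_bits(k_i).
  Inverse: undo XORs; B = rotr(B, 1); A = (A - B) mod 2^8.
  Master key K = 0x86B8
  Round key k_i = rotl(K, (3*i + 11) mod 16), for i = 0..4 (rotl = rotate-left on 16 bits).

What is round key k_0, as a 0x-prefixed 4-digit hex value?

0xC435

K = 0x86B8
k_0 = rotl(K, (3*0+11) mod 16) = rotl(K, 11) = 0xC435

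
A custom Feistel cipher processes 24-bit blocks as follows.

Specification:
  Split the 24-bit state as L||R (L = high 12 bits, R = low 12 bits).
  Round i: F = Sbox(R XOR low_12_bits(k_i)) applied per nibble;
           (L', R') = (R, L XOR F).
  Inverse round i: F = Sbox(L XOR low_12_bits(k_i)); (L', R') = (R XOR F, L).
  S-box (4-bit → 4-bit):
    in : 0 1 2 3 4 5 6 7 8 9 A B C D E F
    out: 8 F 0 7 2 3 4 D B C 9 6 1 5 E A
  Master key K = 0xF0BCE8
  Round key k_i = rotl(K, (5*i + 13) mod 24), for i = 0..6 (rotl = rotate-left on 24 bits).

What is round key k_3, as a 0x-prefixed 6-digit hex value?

K = 0xF0BCE8
k_0 = rotl(K, (5*0+13) mod 24) = rotl(K, 13) = 0x9D1E17
k_1 = rotl(K, (5*1+13) mod 24) = rotl(K, 18) = 0xA3C2F3
k_2 = rotl(K, (5*2+13) mod 24) = rotl(K, 23) = 0x785E74
k_3 = rotl(K, (5*3+13) mod 24) = rotl(K, 4) = 0x0BCE8F

0x0BCE8F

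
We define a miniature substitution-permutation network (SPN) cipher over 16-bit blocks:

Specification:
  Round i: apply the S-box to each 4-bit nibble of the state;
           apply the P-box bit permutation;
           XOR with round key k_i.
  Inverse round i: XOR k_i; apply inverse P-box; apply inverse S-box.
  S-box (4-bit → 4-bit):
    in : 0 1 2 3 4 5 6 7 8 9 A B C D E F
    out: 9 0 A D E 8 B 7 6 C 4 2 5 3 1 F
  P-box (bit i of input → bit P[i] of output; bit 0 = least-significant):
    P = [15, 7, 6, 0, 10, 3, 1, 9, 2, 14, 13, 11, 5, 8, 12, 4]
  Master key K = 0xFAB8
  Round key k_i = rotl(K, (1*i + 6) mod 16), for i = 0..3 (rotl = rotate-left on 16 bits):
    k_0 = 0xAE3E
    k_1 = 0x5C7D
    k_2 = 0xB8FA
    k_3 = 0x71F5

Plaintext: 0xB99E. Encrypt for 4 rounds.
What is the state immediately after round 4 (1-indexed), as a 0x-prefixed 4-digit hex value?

0x0051

s_0 = plaintext = 0xB99E
s_1 = Round(s_0, k_0) = 0x053C
s_2 = Round(s_1, k_1) = 0xD20F
s_3 = Round(s_2, k_2) = 0x771B
s_4 = Round(s_3, k_3) = 0x0051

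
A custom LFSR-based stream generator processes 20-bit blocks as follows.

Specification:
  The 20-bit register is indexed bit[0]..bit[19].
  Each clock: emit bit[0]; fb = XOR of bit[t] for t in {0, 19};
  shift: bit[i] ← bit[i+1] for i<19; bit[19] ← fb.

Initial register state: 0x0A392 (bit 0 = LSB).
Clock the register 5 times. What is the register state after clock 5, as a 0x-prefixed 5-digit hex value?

0x7051C

reg_0 = 0x0A392
clock 1: out=0, reg = 0x051C9
clock 2: out=1, reg = 0x828E4
clock 3: out=0, reg = 0xC1472
clock 4: out=0, reg = 0xE0A39
clock 5: out=1, reg = 0x7051C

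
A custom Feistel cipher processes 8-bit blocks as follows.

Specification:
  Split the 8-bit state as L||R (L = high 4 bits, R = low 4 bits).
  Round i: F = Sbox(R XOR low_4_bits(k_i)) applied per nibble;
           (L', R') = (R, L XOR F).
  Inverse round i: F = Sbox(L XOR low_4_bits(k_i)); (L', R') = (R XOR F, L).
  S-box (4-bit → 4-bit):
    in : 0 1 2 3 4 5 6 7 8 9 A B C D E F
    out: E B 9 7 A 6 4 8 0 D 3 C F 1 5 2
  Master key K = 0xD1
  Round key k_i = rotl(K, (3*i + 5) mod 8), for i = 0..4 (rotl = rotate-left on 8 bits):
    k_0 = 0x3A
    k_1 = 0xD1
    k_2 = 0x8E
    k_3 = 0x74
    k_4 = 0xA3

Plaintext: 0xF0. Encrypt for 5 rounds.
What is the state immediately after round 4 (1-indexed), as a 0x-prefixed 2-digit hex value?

s_0 = plaintext = 0xF0
s_1 = Round(s_0, k_0) = 0x0C
s_2 = Round(s_1, k_1) = 0xC1
s_3 = Round(s_2, k_2) = 0x1E
s_4 = Round(s_3, k_3) = 0xE2
s_5 = Round(s_4, k_4) = 0x25

0xE2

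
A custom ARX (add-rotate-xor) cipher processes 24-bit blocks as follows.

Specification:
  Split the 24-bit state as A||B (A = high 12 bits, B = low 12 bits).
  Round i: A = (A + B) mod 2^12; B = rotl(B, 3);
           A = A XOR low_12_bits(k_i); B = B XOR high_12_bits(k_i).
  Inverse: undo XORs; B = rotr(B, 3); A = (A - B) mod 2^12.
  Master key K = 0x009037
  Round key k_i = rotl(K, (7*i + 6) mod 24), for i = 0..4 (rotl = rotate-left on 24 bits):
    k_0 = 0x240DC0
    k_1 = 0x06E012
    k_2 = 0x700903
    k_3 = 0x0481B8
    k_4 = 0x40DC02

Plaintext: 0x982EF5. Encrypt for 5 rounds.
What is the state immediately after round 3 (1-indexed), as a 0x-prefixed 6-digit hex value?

0x3CBFA7

s_0 = plaintext = 0x982EF5
s_1 = Round(s_0, k_0) = 0x5B75EF
s_2 = Round(s_1, k_1) = 0xBB4F14
s_3 = Round(s_2, k_2) = 0x3CBFA7
s_4 = Round(s_3, k_3) = 0x2CAD77
s_5 = Round(s_4, k_4) = 0xC43FB3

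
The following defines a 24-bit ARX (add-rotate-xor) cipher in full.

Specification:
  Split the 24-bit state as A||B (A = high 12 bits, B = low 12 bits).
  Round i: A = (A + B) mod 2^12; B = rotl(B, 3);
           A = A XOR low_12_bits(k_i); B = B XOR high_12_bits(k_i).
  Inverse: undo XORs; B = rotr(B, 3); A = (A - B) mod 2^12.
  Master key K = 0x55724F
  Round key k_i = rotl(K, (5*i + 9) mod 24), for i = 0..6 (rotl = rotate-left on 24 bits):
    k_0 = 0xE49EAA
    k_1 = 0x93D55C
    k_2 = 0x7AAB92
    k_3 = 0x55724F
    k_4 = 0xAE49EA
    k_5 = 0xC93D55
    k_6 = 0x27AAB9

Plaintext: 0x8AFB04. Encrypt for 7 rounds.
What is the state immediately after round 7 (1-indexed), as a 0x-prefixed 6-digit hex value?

s_0 = plaintext = 0x8AFB04
s_1 = Round(s_0, k_0) = 0xD1966C
s_2 = Round(s_1, k_1) = 0x6D9A5E
s_3 = Round(s_2, k_2) = 0xAA555F
s_4 = Round(s_3, k_3) = 0x24BFAD
s_5 = Round(s_4, k_4) = 0x81278B
s_6 = Round(s_5, k_5) = 0x2C80C8
s_7 = Round(s_6, k_6) = 0x92943A

0x92943A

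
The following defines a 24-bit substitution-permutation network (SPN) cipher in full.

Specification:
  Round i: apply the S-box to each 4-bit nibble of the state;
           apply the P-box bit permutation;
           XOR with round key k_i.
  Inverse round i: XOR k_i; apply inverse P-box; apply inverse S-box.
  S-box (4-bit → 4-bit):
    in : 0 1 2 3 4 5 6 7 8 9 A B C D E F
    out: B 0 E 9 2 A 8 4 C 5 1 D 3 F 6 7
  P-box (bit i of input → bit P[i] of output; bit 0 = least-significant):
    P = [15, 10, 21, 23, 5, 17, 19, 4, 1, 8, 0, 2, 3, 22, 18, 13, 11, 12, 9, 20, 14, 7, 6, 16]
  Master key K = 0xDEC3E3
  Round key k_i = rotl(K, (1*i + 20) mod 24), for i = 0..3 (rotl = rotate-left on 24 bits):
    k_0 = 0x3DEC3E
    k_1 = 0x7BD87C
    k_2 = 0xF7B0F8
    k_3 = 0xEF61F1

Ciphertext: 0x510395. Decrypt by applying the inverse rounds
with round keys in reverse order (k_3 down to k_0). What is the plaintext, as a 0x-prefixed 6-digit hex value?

s_0 = ciphertext = 0x510395
s_1 = InvRound(s_0, k_3) = 0x9886F8
s_2 = InvRound(s_1, k_2) = 0x6E21EE
s_3 = InvRound(s_2, k_1) = 0x008C6A
s_4 = InvRound(s_3, k_0) = 0xB68687

0xB68687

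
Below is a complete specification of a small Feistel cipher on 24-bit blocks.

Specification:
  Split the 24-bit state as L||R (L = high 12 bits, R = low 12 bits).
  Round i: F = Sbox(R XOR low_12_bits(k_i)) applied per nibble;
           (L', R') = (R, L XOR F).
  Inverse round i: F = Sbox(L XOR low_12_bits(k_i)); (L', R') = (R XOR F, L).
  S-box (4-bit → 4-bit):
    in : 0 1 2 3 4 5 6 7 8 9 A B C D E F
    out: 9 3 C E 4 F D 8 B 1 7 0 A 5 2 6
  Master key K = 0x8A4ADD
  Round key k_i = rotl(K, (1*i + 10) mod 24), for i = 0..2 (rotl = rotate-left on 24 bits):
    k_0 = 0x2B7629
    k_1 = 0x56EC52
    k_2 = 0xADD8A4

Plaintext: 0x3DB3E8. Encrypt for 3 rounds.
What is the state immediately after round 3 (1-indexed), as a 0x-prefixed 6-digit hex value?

s_0 = plaintext = 0x3DB3E8
s_1 = Round(s_0, k_0) = 0x3E8C78
s_2 = Round(s_1, k_1) = 0xC78A2F
s_3 = Round(s_2, k_2) = 0xA2F0C8

0xA2F0C8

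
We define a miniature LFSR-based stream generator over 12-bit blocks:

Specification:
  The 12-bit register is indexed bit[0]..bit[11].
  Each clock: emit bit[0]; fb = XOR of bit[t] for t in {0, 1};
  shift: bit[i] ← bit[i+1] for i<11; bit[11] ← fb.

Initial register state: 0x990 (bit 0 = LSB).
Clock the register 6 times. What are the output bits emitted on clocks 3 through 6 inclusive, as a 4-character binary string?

reg_0 = 0x990
clock 1: out=0, reg = 0x4C8
clock 2: out=0, reg = 0x264
clock 3: out=0, reg = 0x132
clock 4: out=0, reg = 0x899
clock 5: out=1, reg = 0xC4C
clock 6: out=0, reg = 0x626

0010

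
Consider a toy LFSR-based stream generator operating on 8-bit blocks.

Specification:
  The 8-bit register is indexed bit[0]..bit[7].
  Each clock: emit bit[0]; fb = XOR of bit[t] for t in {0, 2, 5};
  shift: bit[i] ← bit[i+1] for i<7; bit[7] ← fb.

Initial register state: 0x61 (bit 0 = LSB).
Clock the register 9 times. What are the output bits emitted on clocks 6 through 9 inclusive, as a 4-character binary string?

1100

reg_0 = 0x61
clock 1: out=1, reg = 0x30
clock 2: out=0, reg = 0x98
clock 3: out=0, reg = 0x4C
clock 4: out=0, reg = 0xA6
clock 5: out=0, reg = 0x53
clock 6: out=1, reg = 0xA9
clock 7: out=1, reg = 0x54
clock 8: out=0, reg = 0xAA
clock 9: out=0, reg = 0xD5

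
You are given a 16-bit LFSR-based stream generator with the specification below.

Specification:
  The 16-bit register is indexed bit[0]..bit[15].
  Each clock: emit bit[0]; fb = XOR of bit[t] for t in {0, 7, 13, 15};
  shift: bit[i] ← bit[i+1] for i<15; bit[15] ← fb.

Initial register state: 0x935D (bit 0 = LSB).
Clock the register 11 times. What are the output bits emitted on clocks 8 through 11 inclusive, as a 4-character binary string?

reg_0 = 0x935D
clock 1: out=1, reg = 0x49AE
clock 2: out=0, reg = 0xA4D7
clock 3: out=1, reg = 0x526B
clock 4: out=1, reg = 0xA935
clock 5: out=1, reg = 0xD49A
clock 6: out=0, reg = 0x6A4D
clock 7: out=1, reg = 0x3526
clock 8: out=0, reg = 0x9A93
clock 9: out=1, reg = 0xCD49
clock 10: out=1, reg = 0x66A4
clock 11: out=0, reg = 0x3352

0110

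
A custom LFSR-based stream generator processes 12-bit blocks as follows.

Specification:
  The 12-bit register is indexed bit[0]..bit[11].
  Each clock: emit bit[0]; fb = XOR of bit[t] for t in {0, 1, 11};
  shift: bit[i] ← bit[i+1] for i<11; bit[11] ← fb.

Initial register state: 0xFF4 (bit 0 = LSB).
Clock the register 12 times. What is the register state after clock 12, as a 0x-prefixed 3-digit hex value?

0x005

reg_0 = 0xFF4
clock 1: out=0, reg = 0xFFA
clock 2: out=0, reg = 0x7FD
clock 3: out=1, reg = 0xBFE
clock 4: out=0, reg = 0x5FF
clock 5: out=1, reg = 0x2FF
clock 6: out=1, reg = 0x17F
clock 7: out=1, reg = 0x0BF
clock 8: out=1, reg = 0x05F
clock 9: out=1, reg = 0x02F
clock 10: out=1, reg = 0x017
clock 11: out=1, reg = 0x00B
clock 12: out=1, reg = 0x005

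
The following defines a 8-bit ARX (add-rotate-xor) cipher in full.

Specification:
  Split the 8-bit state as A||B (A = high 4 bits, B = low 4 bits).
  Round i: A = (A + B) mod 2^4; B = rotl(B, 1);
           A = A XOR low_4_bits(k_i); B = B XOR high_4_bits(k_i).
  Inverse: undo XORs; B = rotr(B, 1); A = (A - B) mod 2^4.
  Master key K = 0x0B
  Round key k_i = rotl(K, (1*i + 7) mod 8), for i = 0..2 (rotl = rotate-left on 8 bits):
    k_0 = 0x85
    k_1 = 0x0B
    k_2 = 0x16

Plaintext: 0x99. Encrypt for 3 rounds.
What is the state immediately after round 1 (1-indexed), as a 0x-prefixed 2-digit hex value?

0x7B

s_0 = plaintext = 0x99
s_1 = Round(s_0, k_0) = 0x7B
s_2 = Round(s_1, k_1) = 0x97
s_3 = Round(s_2, k_2) = 0x6F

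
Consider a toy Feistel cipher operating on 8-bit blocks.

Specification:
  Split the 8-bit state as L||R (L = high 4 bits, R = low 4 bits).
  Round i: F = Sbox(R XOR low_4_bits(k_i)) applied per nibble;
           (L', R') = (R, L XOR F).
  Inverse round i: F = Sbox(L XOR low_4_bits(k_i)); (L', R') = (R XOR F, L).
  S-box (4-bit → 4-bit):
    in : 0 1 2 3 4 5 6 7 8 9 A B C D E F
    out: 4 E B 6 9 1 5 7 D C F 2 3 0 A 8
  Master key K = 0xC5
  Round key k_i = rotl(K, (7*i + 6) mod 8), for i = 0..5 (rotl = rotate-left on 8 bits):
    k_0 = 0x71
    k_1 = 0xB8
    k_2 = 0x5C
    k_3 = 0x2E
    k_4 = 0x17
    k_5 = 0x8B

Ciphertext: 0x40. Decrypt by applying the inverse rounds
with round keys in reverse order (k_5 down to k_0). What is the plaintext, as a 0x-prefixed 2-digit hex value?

s_0 = ciphertext = 0x40
s_1 = InvRound(s_0, k_5) = 0x84
s_2 = InvRound(s_1, k_4) = 0xC8
s_3 = InvRound(s_2, k_3) = 0x3C
s_4 = InvRound(s_3, k_2) = 0x43
s_5 = InvRound(s_4, k_1) = 0x04
s_6 = InvRound(s_5, k_0) = 0xA0

0xA0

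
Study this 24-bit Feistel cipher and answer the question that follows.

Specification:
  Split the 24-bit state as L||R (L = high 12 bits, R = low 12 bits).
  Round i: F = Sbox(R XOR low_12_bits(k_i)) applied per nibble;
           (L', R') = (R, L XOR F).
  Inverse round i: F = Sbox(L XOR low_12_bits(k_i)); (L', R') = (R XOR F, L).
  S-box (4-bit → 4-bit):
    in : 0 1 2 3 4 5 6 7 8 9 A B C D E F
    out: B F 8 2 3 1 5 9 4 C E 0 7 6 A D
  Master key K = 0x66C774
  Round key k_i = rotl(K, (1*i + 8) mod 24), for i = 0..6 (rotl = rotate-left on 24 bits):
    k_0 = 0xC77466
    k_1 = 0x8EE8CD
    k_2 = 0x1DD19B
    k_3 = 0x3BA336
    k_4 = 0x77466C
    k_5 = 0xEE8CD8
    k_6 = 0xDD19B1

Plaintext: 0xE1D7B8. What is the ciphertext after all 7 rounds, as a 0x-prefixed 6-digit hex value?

0xFBFCA9

s_0 = plaintext = 0xE1D7B8
s_1 = Round(s_0, k_0) = 0x7B8C77
s_2 = Round(s_1, k_1) = 0xC774B6
s_3 = Round(s_2, k_2) = 0x4B6DF1
s_4 = Round(s_3, k_3) = 0xDF1ECF
s_5 = Round(s_4, k_4) = 0xECF913
s_6 = Round(s_5, k_5) = 0x913FBF
s_7 = Round(s_6, k_6) = 0xFBFCA9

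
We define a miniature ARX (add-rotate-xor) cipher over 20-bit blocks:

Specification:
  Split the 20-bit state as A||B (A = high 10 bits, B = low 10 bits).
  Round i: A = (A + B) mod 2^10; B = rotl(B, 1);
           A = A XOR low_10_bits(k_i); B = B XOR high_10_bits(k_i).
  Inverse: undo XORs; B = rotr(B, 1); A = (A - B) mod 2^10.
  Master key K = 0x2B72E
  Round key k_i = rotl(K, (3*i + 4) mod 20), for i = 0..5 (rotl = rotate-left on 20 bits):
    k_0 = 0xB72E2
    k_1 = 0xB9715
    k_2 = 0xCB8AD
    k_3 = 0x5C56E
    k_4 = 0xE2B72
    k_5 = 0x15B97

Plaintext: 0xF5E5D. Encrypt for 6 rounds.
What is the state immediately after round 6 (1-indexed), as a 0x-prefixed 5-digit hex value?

s_0 = plaintext = 0xF5E5D
s_1 = Round(s_0, k_0) = 0x35A67
s_2 = Round(s_1, k_1) = 0x0A22A
s_3 = Round(s_2, k_2) = 0xBFF7B
s_4 = Round(s_3, k_3) = 0xC5386
s_5 = Round(s_4, k_4) = 0x7A087
s_6 = Round(s_5, k_5) = 0x7E158

0x7E158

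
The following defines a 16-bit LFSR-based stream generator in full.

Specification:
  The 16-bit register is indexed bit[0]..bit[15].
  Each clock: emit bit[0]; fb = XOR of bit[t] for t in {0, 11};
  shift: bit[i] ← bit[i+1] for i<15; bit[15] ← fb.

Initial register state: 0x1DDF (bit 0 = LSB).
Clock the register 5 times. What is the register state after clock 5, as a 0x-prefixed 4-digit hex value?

reg_0 = 0x1DDF
clock 1: out=1, reg = 0x0EEF
clock 2: out=1, reg = 0x0777
clock 3: out=1, reg = 0x83BB
clock 4: out=1, reg = 0xC1DD
clock 5: out=1, reg = 0xE0EE

0xE0EE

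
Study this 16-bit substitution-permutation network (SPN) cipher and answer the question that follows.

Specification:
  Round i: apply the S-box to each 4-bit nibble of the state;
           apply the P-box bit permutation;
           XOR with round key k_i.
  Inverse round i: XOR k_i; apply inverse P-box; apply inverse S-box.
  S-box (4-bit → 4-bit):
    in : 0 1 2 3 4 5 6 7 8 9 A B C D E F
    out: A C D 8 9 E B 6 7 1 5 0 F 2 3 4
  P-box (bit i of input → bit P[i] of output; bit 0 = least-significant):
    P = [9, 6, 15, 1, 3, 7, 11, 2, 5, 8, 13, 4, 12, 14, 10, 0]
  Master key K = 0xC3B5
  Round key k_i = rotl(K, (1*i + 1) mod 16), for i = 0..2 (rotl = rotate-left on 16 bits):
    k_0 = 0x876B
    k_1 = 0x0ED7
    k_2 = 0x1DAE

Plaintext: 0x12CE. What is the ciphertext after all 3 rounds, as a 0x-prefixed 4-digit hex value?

s_0 = plaintext = 0x12CE
s_1 = Round(s_0, k_0) = 0xA996
s_2 = Round(s_1, k_1) = 0x18BD
s_3 = Round(s_2, k_2) = 0x38CF

0x38CF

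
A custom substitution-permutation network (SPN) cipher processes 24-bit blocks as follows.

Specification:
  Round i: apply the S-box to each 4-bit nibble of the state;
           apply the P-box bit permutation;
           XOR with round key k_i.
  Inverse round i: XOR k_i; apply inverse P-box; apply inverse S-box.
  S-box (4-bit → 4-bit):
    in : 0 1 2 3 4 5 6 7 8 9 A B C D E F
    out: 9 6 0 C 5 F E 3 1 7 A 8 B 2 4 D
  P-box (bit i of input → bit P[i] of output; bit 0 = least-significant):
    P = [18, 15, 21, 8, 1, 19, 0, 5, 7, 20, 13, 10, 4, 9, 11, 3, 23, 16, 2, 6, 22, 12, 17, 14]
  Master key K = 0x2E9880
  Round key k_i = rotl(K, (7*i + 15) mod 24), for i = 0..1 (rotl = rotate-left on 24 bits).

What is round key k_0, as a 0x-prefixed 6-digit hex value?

0x40174C

K = 0x2E9880
k_0 = rotl(K, (7*0+15) mod 24) = rotl(K, 15) = 0x40174C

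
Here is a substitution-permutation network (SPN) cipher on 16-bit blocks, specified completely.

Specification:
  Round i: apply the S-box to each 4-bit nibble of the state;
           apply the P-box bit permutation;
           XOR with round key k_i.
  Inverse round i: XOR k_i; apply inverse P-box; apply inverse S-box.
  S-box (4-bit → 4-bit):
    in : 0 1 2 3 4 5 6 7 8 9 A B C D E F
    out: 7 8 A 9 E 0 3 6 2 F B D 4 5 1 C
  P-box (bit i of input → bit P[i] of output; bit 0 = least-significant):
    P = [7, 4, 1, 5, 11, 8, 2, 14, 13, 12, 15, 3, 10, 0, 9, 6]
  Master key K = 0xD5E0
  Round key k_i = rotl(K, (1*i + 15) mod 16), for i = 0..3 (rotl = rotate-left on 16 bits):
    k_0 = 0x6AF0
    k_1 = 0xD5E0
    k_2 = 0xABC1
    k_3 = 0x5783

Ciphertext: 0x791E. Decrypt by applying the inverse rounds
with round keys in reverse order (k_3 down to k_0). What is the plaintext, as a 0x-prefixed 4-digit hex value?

0xFDF5

s_0 = ciphertext = 0x791E
s_1 = InvRound(s_0, k_3) = 0x03D6
s_2 = InvRound(s_1, k_2) = 0x8DD7
s_3 = InvRound(s_2, k_1) = 0x88B4
s_4 = InvRound(s_3, k_0) = 0xFDF5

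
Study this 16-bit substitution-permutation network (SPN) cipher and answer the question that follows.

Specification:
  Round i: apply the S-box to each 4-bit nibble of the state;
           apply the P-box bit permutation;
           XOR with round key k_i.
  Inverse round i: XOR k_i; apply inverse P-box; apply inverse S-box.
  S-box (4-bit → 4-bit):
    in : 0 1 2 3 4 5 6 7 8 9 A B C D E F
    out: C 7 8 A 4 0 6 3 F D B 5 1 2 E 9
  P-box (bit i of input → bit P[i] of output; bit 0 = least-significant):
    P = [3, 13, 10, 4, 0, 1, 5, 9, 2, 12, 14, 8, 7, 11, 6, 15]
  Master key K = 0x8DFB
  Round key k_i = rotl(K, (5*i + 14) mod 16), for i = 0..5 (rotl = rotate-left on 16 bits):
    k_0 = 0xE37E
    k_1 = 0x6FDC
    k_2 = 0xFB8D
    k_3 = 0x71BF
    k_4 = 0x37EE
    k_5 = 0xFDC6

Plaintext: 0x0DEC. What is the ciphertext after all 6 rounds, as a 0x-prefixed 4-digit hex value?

s_0 = plaintext = 0x0DEC
s_1 = Round(s_0, k_0) = 0x7114
s_2 = Round(s_1, k_1) = 0x337B
s_3 = Round(s_2, k_2) = 0x6686
s_4 = Round(s_3, k_3) = 0x0FDC
s_5 = Round(s_4, k_4) = 0xB6A0
s_6 = Round(s_5, k_5) = 0xAB15

0xAB15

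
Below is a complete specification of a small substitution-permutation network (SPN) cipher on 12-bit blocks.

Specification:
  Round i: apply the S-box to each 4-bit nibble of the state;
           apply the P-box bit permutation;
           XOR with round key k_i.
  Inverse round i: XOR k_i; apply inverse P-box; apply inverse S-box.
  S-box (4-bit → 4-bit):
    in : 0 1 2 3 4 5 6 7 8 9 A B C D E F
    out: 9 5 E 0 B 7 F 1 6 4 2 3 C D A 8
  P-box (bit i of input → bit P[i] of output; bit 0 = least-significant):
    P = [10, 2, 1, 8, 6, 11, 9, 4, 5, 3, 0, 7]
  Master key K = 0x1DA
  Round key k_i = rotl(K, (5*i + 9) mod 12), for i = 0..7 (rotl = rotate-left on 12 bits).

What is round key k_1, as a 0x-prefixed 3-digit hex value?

K = 0x1DA
k_0 = rotl(K, (5*0+9) mod 12) = rotl(K, 9) = 0x43B
k_1 = rotl(K, (5*1+9) mod 12) = rotl(K, 2) = 0x768

0x768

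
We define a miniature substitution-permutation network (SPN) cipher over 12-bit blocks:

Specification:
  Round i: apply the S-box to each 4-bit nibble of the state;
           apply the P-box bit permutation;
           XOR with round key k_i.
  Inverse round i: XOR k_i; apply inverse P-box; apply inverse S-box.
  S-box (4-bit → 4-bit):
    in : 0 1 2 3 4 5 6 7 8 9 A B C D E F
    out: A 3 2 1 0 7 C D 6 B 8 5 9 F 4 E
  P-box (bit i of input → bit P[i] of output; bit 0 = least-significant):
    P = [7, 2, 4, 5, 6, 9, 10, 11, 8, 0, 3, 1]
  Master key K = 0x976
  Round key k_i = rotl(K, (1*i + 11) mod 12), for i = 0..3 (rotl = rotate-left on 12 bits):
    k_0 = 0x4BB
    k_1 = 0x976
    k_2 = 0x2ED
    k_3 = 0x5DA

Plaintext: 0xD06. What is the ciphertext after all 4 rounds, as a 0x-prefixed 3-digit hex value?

s_0 = plaintext = 0xD06
s_1 = Round(s_0, k_0) = 0xF80
s_2 = Round(s_1, k_1) = 0xF59
s_3 = Round(s_2, k_2) = 0x402
s_4 = Round(s_3, k_3) = 0xFDE

0xFDE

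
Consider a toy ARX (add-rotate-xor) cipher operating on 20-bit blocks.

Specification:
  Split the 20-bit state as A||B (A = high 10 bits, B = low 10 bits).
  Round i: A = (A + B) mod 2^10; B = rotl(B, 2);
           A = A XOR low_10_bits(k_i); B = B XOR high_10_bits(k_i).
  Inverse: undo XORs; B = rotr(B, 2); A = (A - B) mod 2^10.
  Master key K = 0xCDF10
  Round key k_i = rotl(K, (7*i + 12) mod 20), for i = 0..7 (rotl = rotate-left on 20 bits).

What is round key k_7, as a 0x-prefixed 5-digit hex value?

0x9BE21

K = 0xCDF10
k_0 = rotl(K, (7*0+12) mod 20) = rotl(K, 12) = 0x10CDF
k_1 = rotl(K, (7*1+12) mod 20) = rotl(K, 19) = 0x66F88
k_2 = rotl(K, (7*2+12) mod 20) = rotl(K, 6) = 0x7C433
k_3 = rotl(K, (7*3+12) mod 20) = rotl(K, 13) = 0x219BE
k_4 = rotl(K, (7*4+12) mod 20) = rotl(K, 0) = 0xCDF10
k_5 = rotl(K, (7*5+12) mod 20) = rotl(K, 7) = 0xF8866
k_6 = rotl(K, (7*6+12) mod 20) = rotl(K, 14) = 0x4337C
k_7 = rotl(K, (7*7+12) mod 20) = rotl(K, 1) = 0x9BE21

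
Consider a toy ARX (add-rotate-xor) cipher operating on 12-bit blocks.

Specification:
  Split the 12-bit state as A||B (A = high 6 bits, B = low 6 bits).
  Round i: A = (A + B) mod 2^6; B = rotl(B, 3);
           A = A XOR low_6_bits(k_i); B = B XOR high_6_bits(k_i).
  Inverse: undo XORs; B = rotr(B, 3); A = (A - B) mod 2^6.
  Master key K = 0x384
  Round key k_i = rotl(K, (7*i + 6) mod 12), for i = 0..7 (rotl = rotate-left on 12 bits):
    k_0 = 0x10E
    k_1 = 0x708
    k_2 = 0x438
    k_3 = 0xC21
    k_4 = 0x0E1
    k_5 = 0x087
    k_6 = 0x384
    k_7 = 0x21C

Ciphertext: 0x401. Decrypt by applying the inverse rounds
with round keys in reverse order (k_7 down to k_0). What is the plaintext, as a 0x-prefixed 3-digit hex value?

s_0 = ciphertext = 0x401
s_1 = InvRound(s_0, k_7) = 0x0C9
s_2 = InvRound(s_1, k_6) = 0x3F8
s_3 = InvRound(s_2, k_5) = 0xC57
s_4 = InvRound(s_3, k_4) = 0xBA2
s_5 = InvRound(s_4, k_3) = 0xF52
s_6 = InvRound(s_5, k_2) = 0xD50
s_7 = InvRound(s_6, k_1) = 0x721
s_8 = InvRound(s_7, k_0) = 0x9AC

0x9AC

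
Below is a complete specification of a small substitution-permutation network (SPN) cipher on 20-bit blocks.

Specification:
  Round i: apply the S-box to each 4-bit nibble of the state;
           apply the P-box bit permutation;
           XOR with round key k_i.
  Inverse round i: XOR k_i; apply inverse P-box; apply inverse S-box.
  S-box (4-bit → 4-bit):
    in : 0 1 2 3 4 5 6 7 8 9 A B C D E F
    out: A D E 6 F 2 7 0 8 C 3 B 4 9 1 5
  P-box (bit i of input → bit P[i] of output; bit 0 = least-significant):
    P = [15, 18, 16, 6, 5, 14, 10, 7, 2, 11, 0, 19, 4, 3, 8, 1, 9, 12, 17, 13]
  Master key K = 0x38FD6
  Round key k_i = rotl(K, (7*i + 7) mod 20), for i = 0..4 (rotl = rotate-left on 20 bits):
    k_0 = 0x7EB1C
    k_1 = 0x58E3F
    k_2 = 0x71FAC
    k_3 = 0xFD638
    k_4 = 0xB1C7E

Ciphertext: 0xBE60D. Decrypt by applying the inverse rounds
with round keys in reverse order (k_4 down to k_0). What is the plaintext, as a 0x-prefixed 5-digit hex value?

0xFB187

s_0 = ciphertext = 0xBE60D
s_1 = InvRound(s_0, k_4) = 0xBD3AD
s_2 = InvRound(s_1, k_3) = 0x7FF95
s_3 = InvRound(s_2, k_2) = 0x8ACAE
s_4 = InvRound(s_3, k_1) = 0xDE983
s_5 = InvRound(s_4, k_0) = 0xFB187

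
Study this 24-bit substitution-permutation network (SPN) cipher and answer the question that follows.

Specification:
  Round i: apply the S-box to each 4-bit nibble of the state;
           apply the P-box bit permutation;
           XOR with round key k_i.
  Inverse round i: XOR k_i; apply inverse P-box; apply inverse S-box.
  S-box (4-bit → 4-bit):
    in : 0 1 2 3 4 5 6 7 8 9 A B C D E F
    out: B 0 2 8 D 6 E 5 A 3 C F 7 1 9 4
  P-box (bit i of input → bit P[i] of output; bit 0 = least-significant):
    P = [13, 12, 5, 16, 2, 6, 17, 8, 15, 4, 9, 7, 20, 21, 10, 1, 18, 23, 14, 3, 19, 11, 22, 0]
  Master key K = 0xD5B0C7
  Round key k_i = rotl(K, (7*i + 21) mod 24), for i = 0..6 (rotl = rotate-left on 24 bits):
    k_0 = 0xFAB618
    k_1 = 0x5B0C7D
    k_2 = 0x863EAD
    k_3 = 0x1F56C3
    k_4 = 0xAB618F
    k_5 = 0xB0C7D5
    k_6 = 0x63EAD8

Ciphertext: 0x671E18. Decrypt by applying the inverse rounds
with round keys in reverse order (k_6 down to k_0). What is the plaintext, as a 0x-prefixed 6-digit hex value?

s_0 = ciphertext = 0x671E18
s_1 = InvRound(s_0, k_6) = 0x17FE29
s_2 = InvRound(s_1, k_5) = 0x2028BB
s_3 = InvRound(s_2, k_4) = 0x95124A
s_4 = InvRound(s_3, k_3) = 0xE6F3F1
s_5 = InvRound(s_4, k_2) = 0x5A5901
s_6 = InvRound(s_5, k_1) = 0x1AF206
s_7 = InvRound(s_6, k_0) = 0xF662D1

0xF662D1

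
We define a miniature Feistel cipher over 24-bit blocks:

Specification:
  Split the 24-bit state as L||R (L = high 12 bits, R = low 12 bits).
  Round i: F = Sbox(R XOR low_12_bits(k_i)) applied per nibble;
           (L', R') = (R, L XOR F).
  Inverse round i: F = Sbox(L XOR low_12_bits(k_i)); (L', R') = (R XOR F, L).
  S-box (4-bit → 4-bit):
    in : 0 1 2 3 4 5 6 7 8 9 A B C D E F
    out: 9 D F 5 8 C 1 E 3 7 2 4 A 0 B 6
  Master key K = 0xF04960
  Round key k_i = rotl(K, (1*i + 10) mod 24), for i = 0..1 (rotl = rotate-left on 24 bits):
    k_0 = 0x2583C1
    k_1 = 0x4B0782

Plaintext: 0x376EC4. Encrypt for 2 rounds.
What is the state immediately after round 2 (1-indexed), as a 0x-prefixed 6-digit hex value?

s_0 = plaintext = 0x376EC4
s_1 = Round(s_0, k_0) = 0xEC43EA
s_2 = Round(s_1, k_1) = 0x3EA6D7

0x3EA6D7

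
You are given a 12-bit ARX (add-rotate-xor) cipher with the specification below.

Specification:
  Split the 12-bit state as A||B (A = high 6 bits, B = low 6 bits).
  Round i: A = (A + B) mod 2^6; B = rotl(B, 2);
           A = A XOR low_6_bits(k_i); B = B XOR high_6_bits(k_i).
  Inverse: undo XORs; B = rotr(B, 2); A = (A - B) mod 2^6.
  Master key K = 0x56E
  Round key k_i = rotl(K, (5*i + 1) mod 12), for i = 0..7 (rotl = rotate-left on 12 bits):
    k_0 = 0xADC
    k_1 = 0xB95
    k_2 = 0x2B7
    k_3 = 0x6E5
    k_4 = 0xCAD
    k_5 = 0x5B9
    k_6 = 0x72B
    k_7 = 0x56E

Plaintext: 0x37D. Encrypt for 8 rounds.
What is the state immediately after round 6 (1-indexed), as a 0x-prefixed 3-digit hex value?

s_0 = plaintext = 0x37D
s_1 = Round(s_0, k_0) = 0x59C
s_2 = Round(s_1, k_1) = 0x9DF
s_3 = Round(s_2, k_2) = 0xC77
s_4 = Round(s_3, k_3) = 0x344
s_5 = Round(s_4, k_4) = 0xF22
s_6 = Round(s_5, k_5) = 0x9DC
s_7 = Round(s_6, k_6) = 0xA2D
s_8 = Round(s_7, k_7) = 0xEE3

0x9DC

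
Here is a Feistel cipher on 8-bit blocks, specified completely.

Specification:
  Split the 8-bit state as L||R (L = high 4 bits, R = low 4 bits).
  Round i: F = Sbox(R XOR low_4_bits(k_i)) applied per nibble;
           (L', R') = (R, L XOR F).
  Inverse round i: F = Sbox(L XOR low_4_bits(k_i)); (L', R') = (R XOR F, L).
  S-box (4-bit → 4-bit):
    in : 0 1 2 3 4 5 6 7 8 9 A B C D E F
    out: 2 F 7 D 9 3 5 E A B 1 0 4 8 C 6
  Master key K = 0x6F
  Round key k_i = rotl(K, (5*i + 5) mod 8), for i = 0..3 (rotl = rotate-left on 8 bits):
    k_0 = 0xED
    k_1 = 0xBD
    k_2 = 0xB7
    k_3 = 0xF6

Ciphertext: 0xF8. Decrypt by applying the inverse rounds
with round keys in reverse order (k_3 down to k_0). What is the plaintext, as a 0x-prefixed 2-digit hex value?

0xA3

s_0 = ciphertext = 0xF8
s_1 = InvRound(s_0, k_3) = 0x3F
s_2 = InvRound(s_1, k_2) = 0x63
s_3 = InvRound(s_2, k_1) = 0x36
s_4 = InvRound(s_3, k_0) = 0xA3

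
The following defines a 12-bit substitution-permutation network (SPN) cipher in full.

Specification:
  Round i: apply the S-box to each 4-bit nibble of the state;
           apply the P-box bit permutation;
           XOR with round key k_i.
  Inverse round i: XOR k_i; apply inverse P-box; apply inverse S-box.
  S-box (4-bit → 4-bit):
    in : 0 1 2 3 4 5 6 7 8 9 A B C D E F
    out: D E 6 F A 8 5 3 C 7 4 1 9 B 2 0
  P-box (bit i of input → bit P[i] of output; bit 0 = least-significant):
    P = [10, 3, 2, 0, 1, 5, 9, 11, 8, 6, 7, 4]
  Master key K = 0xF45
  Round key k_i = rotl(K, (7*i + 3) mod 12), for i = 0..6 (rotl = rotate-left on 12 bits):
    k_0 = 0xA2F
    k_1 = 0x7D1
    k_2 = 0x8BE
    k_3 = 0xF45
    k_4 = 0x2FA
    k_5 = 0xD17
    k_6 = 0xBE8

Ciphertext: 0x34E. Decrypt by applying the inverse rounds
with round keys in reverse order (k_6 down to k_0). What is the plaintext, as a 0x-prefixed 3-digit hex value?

0x608

s_0 = ciphertext = 0x34E
s_1 = InvRound(s_0, k_6) = 0xADA
s_2 = InvRound(s_1, k_5) = 0x9A3
s_3 = InvRound(s_2, k_4) = 0xD84
s_4 = InvRound(s_3, k_3) = 0x2A5
s_5 = InvRound(s_4, k_2) = 0x504
s_6 = InvRound(s_5, k_1) = 0x1A8
s_7 = InvRound(s_6, k_0) = 0x608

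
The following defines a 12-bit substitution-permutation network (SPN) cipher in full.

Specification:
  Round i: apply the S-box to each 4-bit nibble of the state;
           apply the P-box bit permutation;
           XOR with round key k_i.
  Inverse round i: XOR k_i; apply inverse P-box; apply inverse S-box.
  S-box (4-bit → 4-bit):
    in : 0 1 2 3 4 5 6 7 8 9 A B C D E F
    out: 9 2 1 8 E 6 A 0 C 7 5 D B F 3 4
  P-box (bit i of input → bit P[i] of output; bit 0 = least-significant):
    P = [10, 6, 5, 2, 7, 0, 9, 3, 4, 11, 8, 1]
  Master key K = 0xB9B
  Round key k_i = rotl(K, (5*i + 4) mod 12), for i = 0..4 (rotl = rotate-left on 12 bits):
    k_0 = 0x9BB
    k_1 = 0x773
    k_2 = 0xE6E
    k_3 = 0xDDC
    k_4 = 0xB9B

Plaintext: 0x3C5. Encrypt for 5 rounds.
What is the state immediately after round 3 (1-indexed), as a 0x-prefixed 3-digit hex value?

s_0 = plaintext = 0x3C5
s_1 = Round(s_0, k_0) = 0x950
s_2 = Round(s_1, k_1) = 0x866
s_3 = Round(s_2, k_2) = 0xF21
s_4 = Round(s_3, k_3) = 0xC1C
s_5 = Round(s_4, k_4) = 0x7CC

0xF21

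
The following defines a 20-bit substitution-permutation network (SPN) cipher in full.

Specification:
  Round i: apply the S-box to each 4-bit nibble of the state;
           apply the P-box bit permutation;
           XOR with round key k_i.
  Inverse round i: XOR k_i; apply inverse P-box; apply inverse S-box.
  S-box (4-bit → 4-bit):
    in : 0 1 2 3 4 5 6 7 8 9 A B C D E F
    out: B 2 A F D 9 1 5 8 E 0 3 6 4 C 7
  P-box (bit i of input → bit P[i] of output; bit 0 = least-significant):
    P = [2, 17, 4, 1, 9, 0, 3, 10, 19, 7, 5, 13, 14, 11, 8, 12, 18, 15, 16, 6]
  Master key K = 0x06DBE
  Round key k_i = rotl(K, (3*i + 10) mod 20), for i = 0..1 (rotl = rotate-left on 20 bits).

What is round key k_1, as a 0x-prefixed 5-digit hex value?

K = 0x06DBE
k_0 = rotl(K, (3*0+10) mod 20) = rotl(K, 10) = 0x6F81B
k_1 = rotl(K, (3*1+10) mod 20) = rotl(K, 13) = 0x7C0DB

0x7C0DB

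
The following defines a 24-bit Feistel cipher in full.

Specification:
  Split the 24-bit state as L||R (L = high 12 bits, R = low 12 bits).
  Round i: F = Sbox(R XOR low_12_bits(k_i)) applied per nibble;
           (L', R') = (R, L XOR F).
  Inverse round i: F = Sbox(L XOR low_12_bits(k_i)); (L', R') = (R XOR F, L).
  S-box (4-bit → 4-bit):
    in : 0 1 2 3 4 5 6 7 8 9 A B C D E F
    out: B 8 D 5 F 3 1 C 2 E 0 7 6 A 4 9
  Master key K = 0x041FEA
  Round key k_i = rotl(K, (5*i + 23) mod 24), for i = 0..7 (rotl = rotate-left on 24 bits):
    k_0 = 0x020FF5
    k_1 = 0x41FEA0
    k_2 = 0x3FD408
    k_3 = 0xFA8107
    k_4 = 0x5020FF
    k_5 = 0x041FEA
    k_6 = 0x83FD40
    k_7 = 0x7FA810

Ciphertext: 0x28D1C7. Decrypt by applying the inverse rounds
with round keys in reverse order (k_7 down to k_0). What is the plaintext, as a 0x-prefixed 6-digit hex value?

0xBE2168

s_0 = ciphertext = 0x28D1C7
s_1 = InvRound(s_0, k_7) = 0x12D28D
s_2 = InvRound(s_1, k_6) = 0x49712D
s_3 = InvRound(s_2, k_5) = 0x6E7497
s_4 = InvRound(s_3, k_4) = 0x5156E7
s_5 = InvRound(s_4, k_3) = 0x96A515
s_6 = InvRound(s_5, k_2) = 0xF0896A
s_7 = InvRound(s_6, k_1) = 0x168F08
s_8 = InvRound(s_7, k_0) = 0xBE2168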